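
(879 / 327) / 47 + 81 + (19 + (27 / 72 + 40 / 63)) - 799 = -1802057129 / 2581992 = -697.93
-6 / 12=-1 / 2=-0.50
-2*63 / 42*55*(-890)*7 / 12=171325 / 2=85662.50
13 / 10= 1.30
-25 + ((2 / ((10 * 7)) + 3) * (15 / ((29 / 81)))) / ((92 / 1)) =-220571 / 9338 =-23.62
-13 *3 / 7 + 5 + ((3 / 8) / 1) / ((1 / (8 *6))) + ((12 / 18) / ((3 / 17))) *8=3002 / 63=47.65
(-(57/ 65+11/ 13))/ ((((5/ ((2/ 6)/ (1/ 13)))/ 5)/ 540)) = -4032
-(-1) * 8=8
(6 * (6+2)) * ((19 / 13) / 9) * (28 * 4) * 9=102144 / 13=7857.23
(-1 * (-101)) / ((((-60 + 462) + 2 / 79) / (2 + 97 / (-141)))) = 295223 / 895632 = 0.33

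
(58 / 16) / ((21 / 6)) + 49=1401 / 28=50.04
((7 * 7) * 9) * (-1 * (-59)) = 26019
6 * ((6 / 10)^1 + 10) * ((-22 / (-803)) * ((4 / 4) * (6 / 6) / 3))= 212 / 365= 0.58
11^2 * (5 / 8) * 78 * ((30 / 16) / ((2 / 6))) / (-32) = -1061775 / 1024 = -1036.89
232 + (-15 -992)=-775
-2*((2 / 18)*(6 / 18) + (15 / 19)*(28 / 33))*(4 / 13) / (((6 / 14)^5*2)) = -268172492 / 17826237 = -15.04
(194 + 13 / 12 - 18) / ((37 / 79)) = 167875 / 444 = 378.10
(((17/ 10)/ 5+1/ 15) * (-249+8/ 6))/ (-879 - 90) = 0.10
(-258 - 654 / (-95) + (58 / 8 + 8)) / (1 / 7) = -627403 / 380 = -1651.06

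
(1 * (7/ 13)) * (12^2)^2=145152/ 13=11165.54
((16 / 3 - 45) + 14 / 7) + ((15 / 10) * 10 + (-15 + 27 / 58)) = -6473 / 174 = -37.20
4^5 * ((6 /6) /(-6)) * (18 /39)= -1024 /13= -78.77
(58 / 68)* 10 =145 / 17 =8.53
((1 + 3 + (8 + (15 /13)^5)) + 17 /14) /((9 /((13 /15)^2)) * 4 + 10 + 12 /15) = 396602275 /1526396508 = 0.26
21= 21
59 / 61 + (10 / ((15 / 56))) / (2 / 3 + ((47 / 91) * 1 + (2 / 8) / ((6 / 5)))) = 5152997 / 185379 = 27.80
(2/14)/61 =1/427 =0.00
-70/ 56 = -5/ 4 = -1.25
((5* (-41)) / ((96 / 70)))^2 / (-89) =-51480625 / 205056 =-251.06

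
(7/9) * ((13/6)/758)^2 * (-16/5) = -1183/58174605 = -0.00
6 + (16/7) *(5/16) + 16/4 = 75/7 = 10.71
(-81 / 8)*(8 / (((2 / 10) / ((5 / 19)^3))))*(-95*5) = 3505.89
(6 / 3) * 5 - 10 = 0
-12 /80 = -3 /20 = -0.15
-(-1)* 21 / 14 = 3 / 2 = 1.50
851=851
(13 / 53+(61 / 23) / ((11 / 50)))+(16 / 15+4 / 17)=46511233 / 3419295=13.60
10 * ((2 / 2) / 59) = 10 / 59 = 0.17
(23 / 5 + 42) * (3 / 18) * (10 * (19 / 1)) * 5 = 22135 / 3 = 7378.33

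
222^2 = 49284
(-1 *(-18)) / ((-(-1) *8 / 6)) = 13.50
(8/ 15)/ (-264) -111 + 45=-32671/ 495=-66.00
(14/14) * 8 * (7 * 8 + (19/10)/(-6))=6682/15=445.47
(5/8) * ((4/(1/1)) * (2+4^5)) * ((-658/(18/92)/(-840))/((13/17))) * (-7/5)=-2444141/130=-18801.08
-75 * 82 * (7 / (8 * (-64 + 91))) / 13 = -7175 / 468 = -15.33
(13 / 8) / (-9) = -13 / 72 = -0.18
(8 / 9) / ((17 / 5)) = 40 / 153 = 0.26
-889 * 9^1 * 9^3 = -5832729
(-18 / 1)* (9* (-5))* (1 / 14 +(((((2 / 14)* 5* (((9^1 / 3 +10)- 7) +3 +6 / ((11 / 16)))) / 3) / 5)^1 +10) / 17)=752085 / 1309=574.55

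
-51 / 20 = -2.55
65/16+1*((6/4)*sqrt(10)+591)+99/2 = 3*sqrt(10)/2+10313/16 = 649.31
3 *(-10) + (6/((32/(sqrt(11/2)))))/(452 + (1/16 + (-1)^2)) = -30 + 3 *sqrt(22)/14498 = -30.00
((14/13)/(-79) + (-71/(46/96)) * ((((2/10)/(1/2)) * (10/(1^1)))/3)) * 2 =-9334020/23621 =-395.16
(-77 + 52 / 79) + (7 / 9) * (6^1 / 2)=-17540 / 237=-74.01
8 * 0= 0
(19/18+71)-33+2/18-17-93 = -70.83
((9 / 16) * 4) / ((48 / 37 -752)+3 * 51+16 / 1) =-333 / 86092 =-0.00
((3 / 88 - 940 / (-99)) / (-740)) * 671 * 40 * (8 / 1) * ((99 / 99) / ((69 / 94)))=-86548996 / 22977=-3766.77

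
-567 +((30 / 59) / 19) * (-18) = -636147 / 1121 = -567.48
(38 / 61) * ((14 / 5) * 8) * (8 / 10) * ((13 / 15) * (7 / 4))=387296 / 22875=16.93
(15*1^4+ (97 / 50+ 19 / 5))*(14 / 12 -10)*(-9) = 164883 / 100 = 1648.83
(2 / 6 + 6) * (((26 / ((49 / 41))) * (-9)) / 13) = -4674 / 49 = -95.39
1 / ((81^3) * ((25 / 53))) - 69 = -916735672 / 13286025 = -69.00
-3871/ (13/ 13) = -3871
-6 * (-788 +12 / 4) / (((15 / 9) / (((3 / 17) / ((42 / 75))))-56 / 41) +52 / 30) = 4344975 / 5218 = 832.69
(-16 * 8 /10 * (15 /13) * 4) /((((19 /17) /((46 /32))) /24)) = -450432 /247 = -1823.61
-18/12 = -3/2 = -1.50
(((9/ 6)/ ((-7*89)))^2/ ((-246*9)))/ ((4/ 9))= -3/ 509225248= -0.00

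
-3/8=-0.38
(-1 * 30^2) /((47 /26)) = -497.87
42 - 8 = 34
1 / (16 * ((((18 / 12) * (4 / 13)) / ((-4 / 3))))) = -13 / 72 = -0.18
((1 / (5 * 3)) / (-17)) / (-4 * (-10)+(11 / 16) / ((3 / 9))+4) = -16 / 187935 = -0.00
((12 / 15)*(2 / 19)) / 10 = 4 / 475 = 0.01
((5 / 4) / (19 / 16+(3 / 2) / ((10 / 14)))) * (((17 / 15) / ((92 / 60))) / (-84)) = -425 / 127029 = -0.00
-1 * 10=-10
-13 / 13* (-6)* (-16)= -96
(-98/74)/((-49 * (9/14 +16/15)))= 210/13283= 0.02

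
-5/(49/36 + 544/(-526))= -15.30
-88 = -88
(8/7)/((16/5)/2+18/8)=160/539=0.30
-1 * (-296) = 296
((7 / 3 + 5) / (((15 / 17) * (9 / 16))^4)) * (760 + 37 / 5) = 92739.29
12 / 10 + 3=21 / 5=4.20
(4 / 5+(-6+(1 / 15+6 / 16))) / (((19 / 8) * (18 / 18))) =-571 / 285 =-2.00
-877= -877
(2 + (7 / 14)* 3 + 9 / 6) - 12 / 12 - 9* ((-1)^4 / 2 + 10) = -181 / 2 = -90.50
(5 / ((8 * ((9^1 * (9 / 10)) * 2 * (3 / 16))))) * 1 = 50 / 243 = 0.21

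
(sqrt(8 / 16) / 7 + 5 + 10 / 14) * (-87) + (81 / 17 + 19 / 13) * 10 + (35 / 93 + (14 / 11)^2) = -441.67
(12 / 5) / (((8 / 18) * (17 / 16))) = 432 / 85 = 5.08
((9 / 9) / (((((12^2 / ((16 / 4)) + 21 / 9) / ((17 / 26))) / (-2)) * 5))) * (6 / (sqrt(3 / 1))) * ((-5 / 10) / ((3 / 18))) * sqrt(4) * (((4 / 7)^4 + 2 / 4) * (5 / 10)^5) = 445689 * sqrt(3) / 287159600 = 0.00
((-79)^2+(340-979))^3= 175804227208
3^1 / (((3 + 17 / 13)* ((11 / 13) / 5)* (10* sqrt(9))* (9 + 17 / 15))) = 2535 / 187264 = 0.01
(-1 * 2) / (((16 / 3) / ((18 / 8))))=-27 / 32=-0.84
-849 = -849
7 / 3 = 2.33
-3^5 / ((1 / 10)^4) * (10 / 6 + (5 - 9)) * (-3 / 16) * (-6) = 6378750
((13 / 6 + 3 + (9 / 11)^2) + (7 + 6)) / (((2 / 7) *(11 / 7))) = 670075 / 15972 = 41.95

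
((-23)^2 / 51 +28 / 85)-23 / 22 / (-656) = 39390793 / 3680160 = 10.70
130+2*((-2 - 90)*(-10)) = 1970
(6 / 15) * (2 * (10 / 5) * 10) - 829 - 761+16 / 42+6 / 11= -363380 / 231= -1573.07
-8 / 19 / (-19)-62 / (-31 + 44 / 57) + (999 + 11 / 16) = 9969570913 / 9952048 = 1001.76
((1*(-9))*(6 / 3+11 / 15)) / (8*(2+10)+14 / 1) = -123 / 550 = -0.22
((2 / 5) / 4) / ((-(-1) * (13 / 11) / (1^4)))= 11 / 130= 0.08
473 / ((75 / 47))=22231 / 75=296.41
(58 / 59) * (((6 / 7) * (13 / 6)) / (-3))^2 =9802 / 26019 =0.38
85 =85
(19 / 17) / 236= 19 / 4012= 0.00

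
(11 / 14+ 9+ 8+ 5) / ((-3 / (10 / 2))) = -37.98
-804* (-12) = 9648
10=10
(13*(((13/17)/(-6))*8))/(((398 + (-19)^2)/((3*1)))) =-676/12903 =-0.05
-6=-6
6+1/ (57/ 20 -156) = 18358/ 3063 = 5.99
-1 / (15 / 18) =-6 / 5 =-1.20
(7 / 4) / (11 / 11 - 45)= -7 / 176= -0.04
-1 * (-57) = 57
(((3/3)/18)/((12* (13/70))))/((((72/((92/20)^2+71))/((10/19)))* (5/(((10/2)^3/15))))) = 560/20007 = 0.03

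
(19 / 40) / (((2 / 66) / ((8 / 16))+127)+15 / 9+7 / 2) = 0.00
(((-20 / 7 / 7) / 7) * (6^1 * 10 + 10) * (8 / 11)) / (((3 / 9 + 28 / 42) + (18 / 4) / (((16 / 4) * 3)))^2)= -102400 / 65219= -1.57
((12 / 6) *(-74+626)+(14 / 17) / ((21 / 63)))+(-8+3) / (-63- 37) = 376217 / 340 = 1106.52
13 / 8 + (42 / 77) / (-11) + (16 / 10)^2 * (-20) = -240183 / 4840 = -49.62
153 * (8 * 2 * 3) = 7344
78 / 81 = 26 / 27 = 0.96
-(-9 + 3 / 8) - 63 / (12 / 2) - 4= -47 / 8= -5.88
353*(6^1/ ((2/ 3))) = 3177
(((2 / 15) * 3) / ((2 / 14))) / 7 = 2 / 5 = 0.40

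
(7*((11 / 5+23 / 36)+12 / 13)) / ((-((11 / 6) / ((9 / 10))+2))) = -184863 / 28340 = -6.52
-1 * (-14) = 14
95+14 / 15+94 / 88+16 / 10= 98.60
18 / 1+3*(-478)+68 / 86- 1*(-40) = -59134 / 43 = -1375.21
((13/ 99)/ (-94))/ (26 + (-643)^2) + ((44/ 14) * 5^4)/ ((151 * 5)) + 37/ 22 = 8710803307792/ 2033561427975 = 4.28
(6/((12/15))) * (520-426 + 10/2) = 1485/2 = 742.50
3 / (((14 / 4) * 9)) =0.10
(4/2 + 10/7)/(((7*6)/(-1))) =-4/49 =-0.08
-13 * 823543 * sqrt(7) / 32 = -10706059 * sqrt(7) / 32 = -885174.05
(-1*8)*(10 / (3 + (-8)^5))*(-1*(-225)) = 3600 / 6553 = 0.55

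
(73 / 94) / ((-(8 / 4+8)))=-73 / 940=-0.08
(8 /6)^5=1024 /243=4.21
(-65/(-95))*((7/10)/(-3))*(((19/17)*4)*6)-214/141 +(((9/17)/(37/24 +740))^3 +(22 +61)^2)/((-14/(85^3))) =-40831315283365388483577419/135116515066134810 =-302193371.87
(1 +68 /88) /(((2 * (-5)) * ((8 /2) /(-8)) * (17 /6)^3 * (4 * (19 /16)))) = 16848 /5134085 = 0.00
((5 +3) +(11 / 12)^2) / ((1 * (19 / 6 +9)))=1273 / 1752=0.73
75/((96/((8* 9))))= 225/4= 56.25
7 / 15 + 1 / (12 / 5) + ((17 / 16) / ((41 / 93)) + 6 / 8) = 39787 / 9840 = 4.04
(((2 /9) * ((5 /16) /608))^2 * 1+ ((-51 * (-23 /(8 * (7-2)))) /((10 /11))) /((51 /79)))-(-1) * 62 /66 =26827576683227 /526992998400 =50.91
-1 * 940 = -940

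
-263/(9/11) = -2893/9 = -321.44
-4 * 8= -32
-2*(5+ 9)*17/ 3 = -476/ 3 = -158.67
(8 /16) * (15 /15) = 1 /2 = 0.50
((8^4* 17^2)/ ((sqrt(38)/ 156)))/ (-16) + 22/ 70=-1872278.87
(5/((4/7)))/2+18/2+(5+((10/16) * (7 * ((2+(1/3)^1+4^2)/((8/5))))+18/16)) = 13369/192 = 69.63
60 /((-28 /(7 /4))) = -15 /4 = -3.75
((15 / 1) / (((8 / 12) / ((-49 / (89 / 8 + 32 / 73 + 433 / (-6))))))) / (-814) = -965790 / 43214039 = -0.02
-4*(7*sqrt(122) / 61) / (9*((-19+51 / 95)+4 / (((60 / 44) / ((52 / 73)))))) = 97090*sqrt(122) / 31169841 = 0.03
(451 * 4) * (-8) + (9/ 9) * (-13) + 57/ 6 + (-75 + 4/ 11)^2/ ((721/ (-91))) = -377344339/ 24926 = -15138.58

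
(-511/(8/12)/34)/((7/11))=-2409/68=-35.43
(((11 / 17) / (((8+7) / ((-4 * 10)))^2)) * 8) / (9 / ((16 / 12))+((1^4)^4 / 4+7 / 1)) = 2816 / 1071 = 2.63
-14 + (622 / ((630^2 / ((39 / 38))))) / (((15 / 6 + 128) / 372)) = -765170984 / 54672975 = -14.00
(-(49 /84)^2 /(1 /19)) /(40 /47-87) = 43757 /583056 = 0.08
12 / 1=12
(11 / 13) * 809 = 684.54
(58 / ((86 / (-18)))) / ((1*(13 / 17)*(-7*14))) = 4437 / 27391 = 0.16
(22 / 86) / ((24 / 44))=121 / 258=0.47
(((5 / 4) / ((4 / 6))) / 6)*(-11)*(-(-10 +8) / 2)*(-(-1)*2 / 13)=-55 / 104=-0.53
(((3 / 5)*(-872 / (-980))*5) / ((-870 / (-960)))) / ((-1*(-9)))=6976 / 21315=0.33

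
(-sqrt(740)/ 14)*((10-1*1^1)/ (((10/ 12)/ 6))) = -324*sqrt(185)/ 35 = -125.91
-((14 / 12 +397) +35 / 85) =-40655 / 102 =-398.58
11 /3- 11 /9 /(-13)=440 /117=3.76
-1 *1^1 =-1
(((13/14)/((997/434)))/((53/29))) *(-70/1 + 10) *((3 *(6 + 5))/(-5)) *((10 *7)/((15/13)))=280768488/52841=5313.46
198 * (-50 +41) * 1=-1782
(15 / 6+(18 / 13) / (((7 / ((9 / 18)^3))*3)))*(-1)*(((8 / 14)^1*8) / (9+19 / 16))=-1.13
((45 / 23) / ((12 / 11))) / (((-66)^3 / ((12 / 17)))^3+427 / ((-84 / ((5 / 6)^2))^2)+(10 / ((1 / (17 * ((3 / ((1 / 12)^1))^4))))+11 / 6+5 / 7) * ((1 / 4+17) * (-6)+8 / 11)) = -592764480 / 22329792598869470677700231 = -0.00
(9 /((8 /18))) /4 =81 /16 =5.06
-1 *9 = -9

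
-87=-87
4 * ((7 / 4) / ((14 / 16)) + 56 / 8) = 36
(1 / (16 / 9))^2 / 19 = 81 / 4864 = 0.02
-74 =-74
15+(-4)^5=-1009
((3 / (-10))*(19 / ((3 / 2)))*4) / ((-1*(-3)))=-76 / 15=-5.07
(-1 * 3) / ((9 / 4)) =-1.33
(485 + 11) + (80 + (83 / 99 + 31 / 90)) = 571411 / 990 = 577.18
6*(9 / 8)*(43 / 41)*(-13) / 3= -30.68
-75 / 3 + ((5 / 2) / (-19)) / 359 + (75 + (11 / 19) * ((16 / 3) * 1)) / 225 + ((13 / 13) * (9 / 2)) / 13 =-1454887208 / 59854275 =-24.31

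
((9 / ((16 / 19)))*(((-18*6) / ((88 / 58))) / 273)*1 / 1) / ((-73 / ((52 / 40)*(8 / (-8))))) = -44631 / 899360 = -0.05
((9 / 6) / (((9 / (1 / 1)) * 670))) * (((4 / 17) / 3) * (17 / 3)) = 1 / 9045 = 0.00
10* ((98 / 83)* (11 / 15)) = 2156 / 249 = 8.66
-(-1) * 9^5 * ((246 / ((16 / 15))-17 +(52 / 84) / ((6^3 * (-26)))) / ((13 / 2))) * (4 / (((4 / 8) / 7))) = 1412805645 / 13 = 108677357.31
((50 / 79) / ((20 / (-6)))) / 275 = -3 / 4345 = -0.00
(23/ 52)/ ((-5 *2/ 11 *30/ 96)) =-506/ 325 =-1.56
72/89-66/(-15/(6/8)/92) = 135462/445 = 304.41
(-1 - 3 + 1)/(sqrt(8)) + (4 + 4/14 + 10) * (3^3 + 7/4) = 2875/7 - 3 * sqrt(2)/4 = 409.65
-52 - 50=-102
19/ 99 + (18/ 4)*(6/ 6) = 929/ 198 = 4.69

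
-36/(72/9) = -9/2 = -4.50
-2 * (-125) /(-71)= -250 /71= -3.52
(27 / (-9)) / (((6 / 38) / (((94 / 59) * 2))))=-3572 / 59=-60.54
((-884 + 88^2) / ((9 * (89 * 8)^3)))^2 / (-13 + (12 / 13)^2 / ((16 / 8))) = -19882681 / 56061398028558090240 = -0.00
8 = 8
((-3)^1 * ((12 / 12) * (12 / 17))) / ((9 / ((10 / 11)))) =-40 / 187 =-0.21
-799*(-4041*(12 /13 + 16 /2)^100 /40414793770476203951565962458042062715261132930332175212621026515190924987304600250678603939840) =560835401429426013605617692828801360666563505198666978095280906858376577774854897440101462463743922069245597794110005719199866805187575607275210213946759 /62355743929005506390659258523872268317288172577047509086463595799916078823054863825554182765542893420326327249619176508885063656901677932179619840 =8994125.74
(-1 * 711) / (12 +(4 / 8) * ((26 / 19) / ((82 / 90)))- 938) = 0.77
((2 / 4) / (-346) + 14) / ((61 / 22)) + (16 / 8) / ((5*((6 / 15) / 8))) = 275405 / 21106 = 13.05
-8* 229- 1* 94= -1926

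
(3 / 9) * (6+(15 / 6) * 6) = 7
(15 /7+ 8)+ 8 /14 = 75 /7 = 10.71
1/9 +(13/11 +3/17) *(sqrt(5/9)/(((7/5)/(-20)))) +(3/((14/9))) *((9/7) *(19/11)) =42631/9702-25400 *sqrt(5)/3927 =-10.07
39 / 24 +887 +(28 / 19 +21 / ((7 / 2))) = 136207 / 152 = 896.10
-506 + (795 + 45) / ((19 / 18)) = 5506 / 19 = 289.79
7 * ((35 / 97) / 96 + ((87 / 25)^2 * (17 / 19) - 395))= -2689.12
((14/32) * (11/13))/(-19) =-77/3952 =-0.02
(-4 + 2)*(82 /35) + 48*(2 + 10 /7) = 5596 /35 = 159.89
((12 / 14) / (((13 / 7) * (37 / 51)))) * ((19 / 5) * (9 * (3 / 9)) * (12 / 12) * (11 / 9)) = 21318 / 2405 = 8.86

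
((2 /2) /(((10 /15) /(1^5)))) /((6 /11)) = 2.75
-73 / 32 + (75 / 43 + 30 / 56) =-13 / 9632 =-0.00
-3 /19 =-0.16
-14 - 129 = -143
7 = 7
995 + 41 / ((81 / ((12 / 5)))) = 996.21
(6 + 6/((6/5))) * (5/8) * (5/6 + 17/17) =605/48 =12.60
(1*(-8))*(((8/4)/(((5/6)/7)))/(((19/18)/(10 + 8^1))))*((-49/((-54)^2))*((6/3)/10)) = 10976/1425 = 7.70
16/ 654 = 8/ 327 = 0.02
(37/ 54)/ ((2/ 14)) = 259/ 54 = 4.80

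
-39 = -39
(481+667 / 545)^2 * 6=414420884064 / 297025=1395239.07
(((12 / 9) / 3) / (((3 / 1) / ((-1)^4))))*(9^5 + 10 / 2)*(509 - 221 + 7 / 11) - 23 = 749978969 / 297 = 2525181.71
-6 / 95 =-0.06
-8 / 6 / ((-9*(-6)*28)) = -1 / 1134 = -0.00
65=65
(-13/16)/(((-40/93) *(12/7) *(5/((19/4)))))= 53599/51200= 1.05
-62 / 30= -31 / 15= -2.07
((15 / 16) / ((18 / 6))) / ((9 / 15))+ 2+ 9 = 553 / 48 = 11.52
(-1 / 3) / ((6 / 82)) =-4.56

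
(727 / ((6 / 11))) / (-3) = -7997 / 18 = -444.28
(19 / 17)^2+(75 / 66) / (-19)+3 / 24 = 635093 / 483208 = 1.31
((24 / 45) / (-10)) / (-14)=0.00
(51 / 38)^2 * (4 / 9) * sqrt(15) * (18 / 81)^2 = 1156 * sqrt(15) / 29241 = 0.15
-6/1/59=-6/59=-0.10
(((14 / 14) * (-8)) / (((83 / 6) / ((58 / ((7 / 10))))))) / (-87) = 320 / 581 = 0.55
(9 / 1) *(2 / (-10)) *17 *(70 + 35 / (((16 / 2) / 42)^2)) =-31661.44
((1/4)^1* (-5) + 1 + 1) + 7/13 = 67/52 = 1.29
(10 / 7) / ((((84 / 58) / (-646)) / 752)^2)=496177105922560 / 3087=160731164859.92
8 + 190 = 198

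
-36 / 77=-0.47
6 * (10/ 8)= 7.50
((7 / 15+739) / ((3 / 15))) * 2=22184 / 3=7394.67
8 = 8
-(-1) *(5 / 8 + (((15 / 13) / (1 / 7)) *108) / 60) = 1577 / 104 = 15.16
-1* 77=-77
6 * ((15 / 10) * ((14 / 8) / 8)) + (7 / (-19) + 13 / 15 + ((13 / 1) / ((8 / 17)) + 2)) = 292679 / 9120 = 32.09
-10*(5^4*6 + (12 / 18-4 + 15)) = -112850 / 3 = -37616.67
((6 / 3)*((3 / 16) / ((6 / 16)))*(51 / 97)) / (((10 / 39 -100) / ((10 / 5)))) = -1989 / 188665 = -0.01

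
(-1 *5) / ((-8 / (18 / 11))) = 45 / 44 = 1.02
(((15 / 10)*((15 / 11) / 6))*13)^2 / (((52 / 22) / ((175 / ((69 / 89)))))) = 1875.69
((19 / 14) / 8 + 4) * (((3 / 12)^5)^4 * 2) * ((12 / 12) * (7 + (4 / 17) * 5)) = 64913 / 1046735069642752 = 0.00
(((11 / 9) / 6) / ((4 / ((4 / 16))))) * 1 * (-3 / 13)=-0.00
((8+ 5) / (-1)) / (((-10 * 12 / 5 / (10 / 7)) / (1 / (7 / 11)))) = 715 / 588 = 1.22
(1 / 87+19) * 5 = 8270 / 87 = 95.06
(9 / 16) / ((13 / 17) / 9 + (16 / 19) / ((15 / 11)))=130815 / 163376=0.80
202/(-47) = -202/47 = -4.30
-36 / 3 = -12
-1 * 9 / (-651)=3 / 217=0.01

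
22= 22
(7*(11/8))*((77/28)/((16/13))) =11011/512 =21.51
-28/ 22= -14/ 11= -1.27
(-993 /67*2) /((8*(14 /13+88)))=-4303 /103448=-0.04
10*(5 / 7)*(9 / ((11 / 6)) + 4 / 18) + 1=26093 / 693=37.65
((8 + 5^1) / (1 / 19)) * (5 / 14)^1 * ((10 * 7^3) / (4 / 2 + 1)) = 302575 / 3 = 100858.33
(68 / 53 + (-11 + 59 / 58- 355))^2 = 1249953068169 / 9449476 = 132277.50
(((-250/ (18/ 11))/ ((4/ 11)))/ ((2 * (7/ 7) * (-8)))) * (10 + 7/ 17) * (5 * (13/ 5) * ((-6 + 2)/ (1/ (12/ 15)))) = -2320175/ 204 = -11373.41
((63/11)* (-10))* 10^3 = -630000/11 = -57272.73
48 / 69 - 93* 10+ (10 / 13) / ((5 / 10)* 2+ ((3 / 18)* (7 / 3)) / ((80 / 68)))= -133013098 / 143221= -928.73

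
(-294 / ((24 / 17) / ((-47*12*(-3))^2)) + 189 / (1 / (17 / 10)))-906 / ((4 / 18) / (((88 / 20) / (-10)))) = -596189312.82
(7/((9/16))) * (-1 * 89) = -9968/9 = -1107.56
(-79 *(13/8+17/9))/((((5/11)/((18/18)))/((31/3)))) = -6815567/1080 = -6310.71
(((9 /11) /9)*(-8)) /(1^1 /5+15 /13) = -0.54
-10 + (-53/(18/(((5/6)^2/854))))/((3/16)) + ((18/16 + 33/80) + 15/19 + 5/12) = -1146463243/157716720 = -7.27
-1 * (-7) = 7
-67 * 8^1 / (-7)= 536 / 7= 76.57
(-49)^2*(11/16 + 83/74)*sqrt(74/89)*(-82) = -105430311*sqrt(6586)/26344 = -324784.01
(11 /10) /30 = 11 /300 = 0.04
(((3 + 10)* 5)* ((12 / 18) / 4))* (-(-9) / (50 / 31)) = 1209 / 20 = 60.45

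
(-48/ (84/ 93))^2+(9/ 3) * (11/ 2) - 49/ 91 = 3618319/ 1274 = 2840.12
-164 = -164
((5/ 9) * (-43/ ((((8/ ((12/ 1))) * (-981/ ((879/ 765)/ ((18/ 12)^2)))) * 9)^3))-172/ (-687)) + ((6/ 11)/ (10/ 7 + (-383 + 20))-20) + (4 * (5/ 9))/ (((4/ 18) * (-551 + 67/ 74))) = -316176848595296163526597921601674/ 15993306542878995050277851450475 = -19.77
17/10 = 1.70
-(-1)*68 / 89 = 68 / 89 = 0.76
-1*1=-1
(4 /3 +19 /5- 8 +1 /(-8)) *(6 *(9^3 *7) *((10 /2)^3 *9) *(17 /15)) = -467154135 /4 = -116788533.75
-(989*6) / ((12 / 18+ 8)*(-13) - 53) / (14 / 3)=26703 / 3479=7.68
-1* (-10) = 10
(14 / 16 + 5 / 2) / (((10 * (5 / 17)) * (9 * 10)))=51 / 4000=0.01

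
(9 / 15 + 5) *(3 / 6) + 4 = 34 / 5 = 6.80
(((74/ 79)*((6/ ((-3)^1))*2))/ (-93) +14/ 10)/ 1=52909/ 36735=1.44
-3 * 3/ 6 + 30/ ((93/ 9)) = 87/ 62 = 1.40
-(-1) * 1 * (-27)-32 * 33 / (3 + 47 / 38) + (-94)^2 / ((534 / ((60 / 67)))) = -250978465 / 960043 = -261.42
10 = 10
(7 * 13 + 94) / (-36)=-185 / 36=-5.14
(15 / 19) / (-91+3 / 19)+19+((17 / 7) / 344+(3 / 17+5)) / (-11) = 18.52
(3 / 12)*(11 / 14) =11 / 56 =0.20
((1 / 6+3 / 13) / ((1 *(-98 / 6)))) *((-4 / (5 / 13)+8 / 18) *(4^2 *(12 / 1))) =63488 / 1365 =46.51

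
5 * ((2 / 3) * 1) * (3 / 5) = 2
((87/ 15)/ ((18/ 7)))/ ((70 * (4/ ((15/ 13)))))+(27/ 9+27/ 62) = 333179/ 96720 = 3.44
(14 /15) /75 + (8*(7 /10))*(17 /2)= 53564 /1125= 47.61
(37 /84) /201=37 /16884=0.00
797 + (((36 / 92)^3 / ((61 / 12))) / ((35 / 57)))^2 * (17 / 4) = 537801426150116033 / 674780890137025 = 797.00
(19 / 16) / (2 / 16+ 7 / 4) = 19 / 30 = 0.63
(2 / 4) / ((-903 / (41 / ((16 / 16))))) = -41 / 1806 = -0.02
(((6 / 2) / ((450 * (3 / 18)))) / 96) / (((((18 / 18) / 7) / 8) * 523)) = 7 / 156900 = 0.00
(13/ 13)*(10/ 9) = 1.11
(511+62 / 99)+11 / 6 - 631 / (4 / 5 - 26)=373180 / 693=538.50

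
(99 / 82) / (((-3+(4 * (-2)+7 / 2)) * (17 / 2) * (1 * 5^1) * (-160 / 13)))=429 / 1394000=0.00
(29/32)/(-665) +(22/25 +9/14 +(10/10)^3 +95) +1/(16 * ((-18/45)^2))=20835699/212800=97.91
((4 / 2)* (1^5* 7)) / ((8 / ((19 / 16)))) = 133 / 64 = 2.08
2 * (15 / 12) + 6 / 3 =9 / 2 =4.50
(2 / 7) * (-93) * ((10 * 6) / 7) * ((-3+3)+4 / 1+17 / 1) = -33480 / 7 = -4782.86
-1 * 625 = -625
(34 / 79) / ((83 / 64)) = 2176 / 6557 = 0.33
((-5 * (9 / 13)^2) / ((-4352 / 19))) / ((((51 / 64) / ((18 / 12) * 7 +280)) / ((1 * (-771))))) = -1148994315 / 390728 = -2940.65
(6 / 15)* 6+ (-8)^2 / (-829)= 9628 / 4145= 2.32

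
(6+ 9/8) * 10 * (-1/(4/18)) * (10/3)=-4275/4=-1068.75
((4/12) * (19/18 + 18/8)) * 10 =595/54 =11.02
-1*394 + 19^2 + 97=64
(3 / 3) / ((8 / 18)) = 9 / 4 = 2.25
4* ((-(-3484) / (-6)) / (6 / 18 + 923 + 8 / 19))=-66196 / 26327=-2.51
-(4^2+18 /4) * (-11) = 451 /2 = 225.50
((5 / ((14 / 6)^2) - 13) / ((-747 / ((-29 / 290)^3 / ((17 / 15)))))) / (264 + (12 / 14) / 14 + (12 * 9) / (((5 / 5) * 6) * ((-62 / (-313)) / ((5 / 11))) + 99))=-106018 / 1969615217475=-0.00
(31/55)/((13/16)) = 496/715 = 0.69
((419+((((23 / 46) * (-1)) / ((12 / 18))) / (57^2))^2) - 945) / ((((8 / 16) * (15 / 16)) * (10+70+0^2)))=-9871033823 / 703733400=-14.03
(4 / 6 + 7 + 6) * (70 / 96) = 1435 / 144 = 9.97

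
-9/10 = -0.90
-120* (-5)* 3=1800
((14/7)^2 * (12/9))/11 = 16/33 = 0.48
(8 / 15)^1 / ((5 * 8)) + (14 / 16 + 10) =6533 / 600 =10.89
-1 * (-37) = 37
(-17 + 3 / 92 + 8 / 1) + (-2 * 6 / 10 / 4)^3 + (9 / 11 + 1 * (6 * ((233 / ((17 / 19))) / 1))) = 1554.29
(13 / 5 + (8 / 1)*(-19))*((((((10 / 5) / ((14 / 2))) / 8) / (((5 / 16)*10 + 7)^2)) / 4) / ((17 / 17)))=-332 / 25515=-0.01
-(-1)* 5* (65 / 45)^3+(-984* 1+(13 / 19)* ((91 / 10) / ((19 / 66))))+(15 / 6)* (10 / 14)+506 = -8096715631 / 18421830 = -439.52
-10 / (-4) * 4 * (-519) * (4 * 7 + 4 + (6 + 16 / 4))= -217980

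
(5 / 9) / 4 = 5 / 36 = 0.14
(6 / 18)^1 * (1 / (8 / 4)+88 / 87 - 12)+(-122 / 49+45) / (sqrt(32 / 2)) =364813 / 51156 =7.13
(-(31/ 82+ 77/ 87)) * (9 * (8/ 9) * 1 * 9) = -108132/ 1189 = -90.94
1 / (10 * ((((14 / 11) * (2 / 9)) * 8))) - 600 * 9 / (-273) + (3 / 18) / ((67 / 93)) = 39129589 / 1951040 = 20.06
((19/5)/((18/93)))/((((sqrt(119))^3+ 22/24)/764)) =-521048/63858625+ 67641504 * sqrt(119)/63858625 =11.55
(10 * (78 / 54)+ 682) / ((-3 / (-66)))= 137896 / 9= 15321.78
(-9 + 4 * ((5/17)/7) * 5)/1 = -971/119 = -8.16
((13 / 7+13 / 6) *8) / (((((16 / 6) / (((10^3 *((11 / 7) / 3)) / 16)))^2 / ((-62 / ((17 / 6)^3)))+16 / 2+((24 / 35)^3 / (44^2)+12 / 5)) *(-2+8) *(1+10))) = 10182046875 / 217065231494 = 0.05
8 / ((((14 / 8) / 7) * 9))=32 / 9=3.56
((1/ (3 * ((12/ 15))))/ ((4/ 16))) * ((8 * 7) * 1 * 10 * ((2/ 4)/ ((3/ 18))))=2800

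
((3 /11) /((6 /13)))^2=169 /484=0.35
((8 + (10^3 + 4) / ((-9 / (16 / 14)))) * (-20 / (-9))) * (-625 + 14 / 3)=280192160 / 1701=164722.02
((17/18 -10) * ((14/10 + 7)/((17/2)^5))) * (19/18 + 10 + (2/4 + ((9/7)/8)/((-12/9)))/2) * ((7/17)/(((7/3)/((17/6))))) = -7390583/766722780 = -0.01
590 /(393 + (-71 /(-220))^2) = 28556000 /19026241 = 1.50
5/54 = 0.09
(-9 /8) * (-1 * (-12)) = -27 /2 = -13.50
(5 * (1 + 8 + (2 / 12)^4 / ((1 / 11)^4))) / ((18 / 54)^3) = 131525 / 48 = 2740.10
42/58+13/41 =1.04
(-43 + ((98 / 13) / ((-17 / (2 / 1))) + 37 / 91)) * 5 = -336320 / 1547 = -217.40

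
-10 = -10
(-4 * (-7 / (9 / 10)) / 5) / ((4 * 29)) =14 / 261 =0.05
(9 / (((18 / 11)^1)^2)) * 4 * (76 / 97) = 9196 / 873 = 10.53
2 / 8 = 1 / 4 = 0.25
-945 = -945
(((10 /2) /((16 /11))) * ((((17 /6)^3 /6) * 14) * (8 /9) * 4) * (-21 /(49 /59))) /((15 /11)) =-35073907 /2916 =-12028.09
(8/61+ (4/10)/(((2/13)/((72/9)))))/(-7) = -2.99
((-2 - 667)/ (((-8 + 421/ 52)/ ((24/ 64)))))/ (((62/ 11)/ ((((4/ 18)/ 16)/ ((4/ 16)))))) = -31889/ 1240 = -25.72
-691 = -691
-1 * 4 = -4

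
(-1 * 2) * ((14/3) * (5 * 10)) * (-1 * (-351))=-163800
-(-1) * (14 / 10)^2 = 49 / 25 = 1.96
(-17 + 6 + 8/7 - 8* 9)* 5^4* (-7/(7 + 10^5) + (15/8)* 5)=-479628.12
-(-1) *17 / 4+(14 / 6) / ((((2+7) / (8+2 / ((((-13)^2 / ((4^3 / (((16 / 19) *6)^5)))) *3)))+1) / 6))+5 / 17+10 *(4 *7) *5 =52684359781041575 / 37334810177996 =1411.13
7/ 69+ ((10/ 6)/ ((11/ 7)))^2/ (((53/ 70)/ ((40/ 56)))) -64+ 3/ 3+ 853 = 1050261313/ 1327491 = 791.16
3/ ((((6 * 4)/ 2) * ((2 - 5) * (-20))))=1/ 240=0.00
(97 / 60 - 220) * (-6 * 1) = 13103 / 10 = 1310.30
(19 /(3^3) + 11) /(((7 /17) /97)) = 521084 /189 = 2757.06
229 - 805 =-576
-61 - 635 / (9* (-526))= -288139 / 4734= -60.87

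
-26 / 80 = -13 / 40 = -0.32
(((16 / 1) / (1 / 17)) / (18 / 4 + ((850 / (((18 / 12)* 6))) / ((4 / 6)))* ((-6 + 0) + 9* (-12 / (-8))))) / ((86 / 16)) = 2176 / 45881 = 0.05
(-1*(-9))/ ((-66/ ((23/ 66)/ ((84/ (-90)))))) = 345/ 6776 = 0.05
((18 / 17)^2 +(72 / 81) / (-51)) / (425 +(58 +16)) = 8612 / 3893697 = 0.00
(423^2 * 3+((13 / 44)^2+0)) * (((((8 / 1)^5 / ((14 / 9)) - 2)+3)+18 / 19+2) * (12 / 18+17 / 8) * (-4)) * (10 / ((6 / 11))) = -2315329632809.23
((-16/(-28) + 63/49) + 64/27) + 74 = 14785/189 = 78.23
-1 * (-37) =37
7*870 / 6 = 1015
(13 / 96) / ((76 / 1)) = 13 / 7296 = 0.00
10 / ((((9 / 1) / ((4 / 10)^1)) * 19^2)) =4 / 3249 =0.00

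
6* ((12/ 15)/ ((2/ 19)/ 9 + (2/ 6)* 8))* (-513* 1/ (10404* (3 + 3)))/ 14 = -9747/ 9265340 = -0.00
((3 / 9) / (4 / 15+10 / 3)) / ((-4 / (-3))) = 5 / 72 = 0.07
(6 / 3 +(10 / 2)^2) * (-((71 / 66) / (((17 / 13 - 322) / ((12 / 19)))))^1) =0.06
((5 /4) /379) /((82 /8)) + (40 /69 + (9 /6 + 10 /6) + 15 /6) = 6697654 /1072191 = 6.25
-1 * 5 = -5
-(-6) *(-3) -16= -34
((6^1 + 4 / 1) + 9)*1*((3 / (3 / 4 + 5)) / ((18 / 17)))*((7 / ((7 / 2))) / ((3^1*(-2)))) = -646 / 207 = -3.12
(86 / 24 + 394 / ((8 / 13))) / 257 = 3863 / 1542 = 2.51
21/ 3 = 7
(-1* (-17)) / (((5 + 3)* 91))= 0.02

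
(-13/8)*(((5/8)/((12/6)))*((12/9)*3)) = -65/32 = -2.03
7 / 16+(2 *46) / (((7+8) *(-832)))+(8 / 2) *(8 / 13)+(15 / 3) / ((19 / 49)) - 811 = -1813087 / 2280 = -795.21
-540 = -540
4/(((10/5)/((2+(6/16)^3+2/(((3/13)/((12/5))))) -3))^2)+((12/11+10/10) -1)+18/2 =29140200219/72089600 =404.22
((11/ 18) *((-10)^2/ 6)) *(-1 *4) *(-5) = 5500/ 27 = 203.70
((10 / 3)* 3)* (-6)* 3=-180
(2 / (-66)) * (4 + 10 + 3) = -17 / 33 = -0.52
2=2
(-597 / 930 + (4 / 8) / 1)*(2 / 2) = -22 / 155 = -0.14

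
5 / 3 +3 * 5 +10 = 80 / 3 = 26.67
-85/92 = -0.92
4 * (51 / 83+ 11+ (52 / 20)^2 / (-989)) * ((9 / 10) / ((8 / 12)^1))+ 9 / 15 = 63.28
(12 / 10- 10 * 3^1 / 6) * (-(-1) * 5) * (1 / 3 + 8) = -475 / 3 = -158.33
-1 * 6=-6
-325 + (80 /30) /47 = -45817 /141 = -324.94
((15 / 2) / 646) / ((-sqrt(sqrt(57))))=-5 * 57^(3 / 4) / 24548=-0.00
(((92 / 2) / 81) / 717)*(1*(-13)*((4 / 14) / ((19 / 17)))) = -20332 / 7724241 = -0.00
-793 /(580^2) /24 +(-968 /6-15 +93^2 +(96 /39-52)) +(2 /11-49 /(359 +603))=119939957269679 /14239139200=8423.26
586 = 586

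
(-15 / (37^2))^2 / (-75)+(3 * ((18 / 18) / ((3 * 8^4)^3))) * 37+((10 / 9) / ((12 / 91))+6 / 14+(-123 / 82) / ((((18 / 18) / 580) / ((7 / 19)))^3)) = -2443529808781829044765806093581 / 166958812526264866308096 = -14635524.61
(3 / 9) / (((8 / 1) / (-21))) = -7 / 8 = -0.88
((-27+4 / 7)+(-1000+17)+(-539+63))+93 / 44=-456861 / 308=-1483.31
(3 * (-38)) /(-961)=114 /961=0.12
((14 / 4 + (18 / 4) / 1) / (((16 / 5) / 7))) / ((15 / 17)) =119 / 6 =19.83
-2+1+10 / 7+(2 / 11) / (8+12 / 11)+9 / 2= 866 / 175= 4.95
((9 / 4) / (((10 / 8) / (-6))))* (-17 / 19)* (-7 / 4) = -3213 / 190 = -16.91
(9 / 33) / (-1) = -3 / 11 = -0.27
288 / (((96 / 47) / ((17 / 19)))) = 126.16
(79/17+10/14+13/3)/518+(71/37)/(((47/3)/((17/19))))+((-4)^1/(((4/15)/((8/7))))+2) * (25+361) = -965239378553/165138918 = -5845.01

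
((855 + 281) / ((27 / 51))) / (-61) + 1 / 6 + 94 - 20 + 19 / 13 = 577405 / 14274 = 40.45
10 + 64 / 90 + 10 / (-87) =13828 / 1305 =10.60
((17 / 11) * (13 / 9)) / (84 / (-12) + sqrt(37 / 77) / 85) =-78239525 / 245338992- 18785 * sqrt(2849) / 2698728912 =-0.32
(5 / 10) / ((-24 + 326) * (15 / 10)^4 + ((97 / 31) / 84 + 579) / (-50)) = 16275 / 49387928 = 0.00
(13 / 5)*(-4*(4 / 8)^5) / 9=-13 / 360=-0.04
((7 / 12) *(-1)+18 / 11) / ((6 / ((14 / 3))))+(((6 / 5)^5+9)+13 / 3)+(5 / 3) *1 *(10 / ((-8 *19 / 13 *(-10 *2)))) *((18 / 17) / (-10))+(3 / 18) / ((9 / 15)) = 81114016921 / 4796550000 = 16.91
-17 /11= -1.55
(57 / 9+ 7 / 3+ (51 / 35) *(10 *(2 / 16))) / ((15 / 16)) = 3524 / 315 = 11.19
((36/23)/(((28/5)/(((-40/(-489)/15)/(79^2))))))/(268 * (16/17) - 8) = 85/85003150197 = 0.00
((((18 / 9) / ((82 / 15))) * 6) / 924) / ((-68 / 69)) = -1035 / 429352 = -0.00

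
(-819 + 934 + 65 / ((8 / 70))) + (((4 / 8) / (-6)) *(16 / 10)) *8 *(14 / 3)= 122179 / 180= 678.77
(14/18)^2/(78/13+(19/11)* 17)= 539/31509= 0.02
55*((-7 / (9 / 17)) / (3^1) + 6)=2365 / 27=87.59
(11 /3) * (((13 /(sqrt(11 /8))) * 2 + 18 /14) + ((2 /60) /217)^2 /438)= 262526556611 /55687451400 + 52 * sqrt(22) /3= 86.01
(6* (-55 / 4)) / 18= -55 / 12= -4.58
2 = 2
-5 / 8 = -0.62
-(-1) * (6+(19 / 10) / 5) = 319 / 50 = 6.38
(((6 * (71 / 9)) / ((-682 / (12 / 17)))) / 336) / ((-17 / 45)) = 1065 / 2759372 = 0.00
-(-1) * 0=0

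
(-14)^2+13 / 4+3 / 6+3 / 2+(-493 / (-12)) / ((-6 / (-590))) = 38170 / 9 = 4241.11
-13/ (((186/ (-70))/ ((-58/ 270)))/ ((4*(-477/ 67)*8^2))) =35805952/ 18693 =1915.47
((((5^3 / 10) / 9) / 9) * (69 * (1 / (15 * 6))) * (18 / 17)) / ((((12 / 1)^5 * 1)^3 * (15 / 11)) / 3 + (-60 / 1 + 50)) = 253 / 14143645805470265628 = 0.00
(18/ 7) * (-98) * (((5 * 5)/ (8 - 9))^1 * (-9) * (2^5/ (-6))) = 302400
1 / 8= 0.12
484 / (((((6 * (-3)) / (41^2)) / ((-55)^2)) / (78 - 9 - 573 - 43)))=74791677705.56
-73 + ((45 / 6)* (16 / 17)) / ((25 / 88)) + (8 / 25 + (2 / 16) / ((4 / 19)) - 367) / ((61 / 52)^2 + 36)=-292823711 / 5053250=-57.95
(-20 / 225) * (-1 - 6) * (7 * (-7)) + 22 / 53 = -30.07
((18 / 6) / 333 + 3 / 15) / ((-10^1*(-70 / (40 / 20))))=0.00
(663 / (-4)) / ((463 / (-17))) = 11271 / 1852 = 6.09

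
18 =18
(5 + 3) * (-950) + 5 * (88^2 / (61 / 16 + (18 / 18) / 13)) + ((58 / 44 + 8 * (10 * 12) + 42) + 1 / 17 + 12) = 1019823199 / 302566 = 3370.58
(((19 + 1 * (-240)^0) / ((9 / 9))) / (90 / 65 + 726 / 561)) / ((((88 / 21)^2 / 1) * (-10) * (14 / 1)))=-13923 / 4584448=-0.00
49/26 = 1.88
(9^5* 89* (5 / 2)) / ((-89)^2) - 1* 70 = 282785 / 178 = 1588.68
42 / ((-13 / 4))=-12.92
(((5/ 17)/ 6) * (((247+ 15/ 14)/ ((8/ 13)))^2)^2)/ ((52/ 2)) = 1598156091566809385/ 32099794944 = 49787112.17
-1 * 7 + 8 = 1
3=3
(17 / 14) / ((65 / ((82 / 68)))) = 41 / 1820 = 0.02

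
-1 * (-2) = 2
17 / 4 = 4.25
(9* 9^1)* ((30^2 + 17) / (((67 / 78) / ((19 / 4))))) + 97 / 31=1706229965 / 4154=410743.85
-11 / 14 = -0.79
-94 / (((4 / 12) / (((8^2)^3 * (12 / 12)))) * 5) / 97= -73924608 / 485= -152421.87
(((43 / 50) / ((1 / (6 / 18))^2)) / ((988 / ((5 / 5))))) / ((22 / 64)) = 172 / 611325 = 0.00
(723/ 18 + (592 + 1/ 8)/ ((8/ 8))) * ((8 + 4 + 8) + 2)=166925/ 12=13910.42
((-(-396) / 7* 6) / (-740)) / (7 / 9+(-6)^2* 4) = -0.00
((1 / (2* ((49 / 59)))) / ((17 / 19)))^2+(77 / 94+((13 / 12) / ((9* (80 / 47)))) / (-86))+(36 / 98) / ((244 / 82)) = 2061381776917607 / 1478188739099520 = 1.39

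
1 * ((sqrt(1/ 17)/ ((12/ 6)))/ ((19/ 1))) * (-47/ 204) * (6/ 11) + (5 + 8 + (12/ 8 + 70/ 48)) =383/ 24 -47 * sqrt(17)/ 241604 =15.96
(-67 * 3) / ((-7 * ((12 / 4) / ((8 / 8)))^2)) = 67 / 21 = 3.19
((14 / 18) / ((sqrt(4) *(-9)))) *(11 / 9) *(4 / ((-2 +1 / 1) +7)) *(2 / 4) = -77 / 4374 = -0.02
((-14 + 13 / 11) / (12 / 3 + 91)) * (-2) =282 / 1045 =0.27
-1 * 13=-13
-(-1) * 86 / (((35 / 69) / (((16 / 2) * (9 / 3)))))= 142416 / 35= 4069.03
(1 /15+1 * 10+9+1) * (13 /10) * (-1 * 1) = -3913 /150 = -26.09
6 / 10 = 3 / 5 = 0.60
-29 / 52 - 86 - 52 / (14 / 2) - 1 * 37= -47679 / 364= -130.99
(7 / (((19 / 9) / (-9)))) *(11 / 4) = -6237 / 76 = -82.07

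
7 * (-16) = -112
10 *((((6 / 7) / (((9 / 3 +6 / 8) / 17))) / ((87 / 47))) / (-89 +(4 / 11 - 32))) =-140624 / 808143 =-0.17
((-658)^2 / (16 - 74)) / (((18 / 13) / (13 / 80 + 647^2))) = -2256853512.09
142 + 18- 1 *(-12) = 172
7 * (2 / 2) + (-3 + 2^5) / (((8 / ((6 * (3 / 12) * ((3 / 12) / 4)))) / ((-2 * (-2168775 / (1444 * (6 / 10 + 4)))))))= 973175077 / 4251136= 228.92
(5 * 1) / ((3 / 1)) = 5 / 3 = 1.67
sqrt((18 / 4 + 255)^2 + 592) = sqrt(271729) / 2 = 260.64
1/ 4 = 0.25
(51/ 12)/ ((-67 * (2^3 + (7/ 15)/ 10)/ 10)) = -375/ 4757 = -0.08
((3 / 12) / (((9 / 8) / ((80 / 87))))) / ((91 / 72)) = 1280 / 7917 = 0.16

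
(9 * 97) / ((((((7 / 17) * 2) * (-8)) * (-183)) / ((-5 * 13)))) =-321555 / 6832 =-47.07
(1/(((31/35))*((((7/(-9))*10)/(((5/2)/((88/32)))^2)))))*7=-3150/3751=-0.84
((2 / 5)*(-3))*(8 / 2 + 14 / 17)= -492 / 85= -5.79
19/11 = 1.73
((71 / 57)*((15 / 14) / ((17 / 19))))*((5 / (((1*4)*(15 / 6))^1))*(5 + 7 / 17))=8165 / 2023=4.04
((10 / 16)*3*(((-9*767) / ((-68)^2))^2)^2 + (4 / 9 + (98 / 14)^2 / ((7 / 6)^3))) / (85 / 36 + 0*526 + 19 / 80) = 46789889627871251605 / 2993733474870132736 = 15.63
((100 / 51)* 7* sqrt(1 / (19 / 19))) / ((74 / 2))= 700 / 1887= 0.37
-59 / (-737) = 59 / 737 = 0.08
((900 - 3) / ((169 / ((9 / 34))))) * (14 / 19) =1.04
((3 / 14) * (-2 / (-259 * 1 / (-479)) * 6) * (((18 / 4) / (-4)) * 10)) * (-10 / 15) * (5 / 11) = -323325 / 19943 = -16.21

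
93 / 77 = 1.21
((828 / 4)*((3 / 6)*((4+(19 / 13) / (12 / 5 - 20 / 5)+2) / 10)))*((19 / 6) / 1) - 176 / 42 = 14197819 / 87360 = 162.52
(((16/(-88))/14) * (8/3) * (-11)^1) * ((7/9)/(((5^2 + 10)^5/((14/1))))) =16/202584375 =0.00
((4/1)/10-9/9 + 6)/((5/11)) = 297/25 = 11.88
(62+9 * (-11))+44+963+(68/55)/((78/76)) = 971.20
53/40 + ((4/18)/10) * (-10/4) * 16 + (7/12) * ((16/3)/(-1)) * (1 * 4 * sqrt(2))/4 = -3.96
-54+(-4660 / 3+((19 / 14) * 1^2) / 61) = -1607.31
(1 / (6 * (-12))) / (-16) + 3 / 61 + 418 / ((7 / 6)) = 176266795 / 491904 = 358.34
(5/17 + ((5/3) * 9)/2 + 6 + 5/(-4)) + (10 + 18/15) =8073/340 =23.74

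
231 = 231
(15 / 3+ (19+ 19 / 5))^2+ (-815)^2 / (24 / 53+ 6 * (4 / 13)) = 11471880089 / 39600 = 289693.94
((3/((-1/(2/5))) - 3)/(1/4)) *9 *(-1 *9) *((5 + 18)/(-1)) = -156492/5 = -31298.40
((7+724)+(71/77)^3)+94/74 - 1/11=12381012198/16891721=732.96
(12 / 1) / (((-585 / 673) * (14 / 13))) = -1346 / 105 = -12.82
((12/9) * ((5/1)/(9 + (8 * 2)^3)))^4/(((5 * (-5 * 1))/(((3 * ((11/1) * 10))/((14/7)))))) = -2816/61334721406935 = -0.00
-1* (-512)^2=-262144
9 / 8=1.12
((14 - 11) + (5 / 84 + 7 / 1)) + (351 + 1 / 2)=30371 / 84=361.56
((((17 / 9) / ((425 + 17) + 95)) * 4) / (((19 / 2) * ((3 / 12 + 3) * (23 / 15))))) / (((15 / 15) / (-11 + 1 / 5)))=-3264 / 1016899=-0.00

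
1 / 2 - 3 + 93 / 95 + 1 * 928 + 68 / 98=8631979 / 9310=927.17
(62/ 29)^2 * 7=26908/ 841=32.00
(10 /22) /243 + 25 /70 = 13435 /37422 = 0.36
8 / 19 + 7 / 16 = 261 / 304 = 0.86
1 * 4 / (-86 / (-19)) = 0.88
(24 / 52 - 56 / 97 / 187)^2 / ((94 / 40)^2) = 4674762894400 / 122831315219041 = 0.04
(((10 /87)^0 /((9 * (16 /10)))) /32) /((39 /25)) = 125 /89856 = 0.00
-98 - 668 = -766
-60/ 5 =-12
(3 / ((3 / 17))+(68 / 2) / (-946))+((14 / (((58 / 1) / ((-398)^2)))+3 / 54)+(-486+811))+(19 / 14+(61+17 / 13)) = 434103102014 / 11234223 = 38641.13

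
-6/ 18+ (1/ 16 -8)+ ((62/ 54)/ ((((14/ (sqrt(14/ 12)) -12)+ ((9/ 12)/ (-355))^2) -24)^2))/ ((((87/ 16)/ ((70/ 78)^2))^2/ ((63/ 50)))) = -8.27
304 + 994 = 1298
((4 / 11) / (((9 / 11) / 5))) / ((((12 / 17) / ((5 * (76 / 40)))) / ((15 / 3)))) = 8075 / 54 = 149.54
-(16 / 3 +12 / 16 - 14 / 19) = -1219 / 228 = -5.35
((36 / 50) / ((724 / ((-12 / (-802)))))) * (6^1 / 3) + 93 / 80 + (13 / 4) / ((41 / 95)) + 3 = 13918530889 / 1190328400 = 11.69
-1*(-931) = 931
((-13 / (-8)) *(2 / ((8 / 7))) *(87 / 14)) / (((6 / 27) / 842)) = 4285359 / 64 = 66958.73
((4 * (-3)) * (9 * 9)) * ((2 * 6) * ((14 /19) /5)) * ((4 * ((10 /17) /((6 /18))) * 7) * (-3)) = 254802.43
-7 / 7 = -1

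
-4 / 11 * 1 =-4 / 11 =-0.36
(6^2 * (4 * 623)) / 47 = 89712 / 47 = 1908.77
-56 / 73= -0.77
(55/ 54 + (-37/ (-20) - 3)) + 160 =86329/ 540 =159.87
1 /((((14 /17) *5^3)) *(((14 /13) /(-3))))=-663 /24500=-0.03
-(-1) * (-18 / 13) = -18 / 13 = -1.38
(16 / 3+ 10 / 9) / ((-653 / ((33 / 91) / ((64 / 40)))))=-1595 / 713076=-0.00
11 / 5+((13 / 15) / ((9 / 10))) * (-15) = -12.24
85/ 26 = 3.27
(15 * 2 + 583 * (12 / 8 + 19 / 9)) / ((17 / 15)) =192175 / 102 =1884.07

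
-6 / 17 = -0.35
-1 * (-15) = 15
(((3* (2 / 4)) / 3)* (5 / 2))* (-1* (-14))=35 / 2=17.50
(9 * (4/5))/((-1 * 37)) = -36/185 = -0.19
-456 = -456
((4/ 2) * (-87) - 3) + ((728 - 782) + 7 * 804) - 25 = 5372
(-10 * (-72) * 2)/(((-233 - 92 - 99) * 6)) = -30/53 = -0.57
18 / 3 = 6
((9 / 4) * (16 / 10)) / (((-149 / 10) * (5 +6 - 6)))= -36 / 745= -0.05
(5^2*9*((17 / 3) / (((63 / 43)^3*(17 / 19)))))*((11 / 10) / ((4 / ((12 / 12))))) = 83084815 / 666792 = 124.60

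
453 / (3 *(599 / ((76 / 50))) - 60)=5738 / 14215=0.40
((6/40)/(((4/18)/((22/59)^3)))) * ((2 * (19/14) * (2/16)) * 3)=2048409/57506120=0.04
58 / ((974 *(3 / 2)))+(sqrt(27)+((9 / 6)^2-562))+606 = 3 *sqrt(3)+270517 / 5844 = 51.49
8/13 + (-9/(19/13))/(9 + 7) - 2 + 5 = 3.23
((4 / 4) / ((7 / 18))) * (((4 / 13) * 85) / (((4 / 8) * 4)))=3060 / 91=33.63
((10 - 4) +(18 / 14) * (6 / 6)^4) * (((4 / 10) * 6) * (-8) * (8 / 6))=-6528 / 35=-186.51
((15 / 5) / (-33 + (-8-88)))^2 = 1 / 1849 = 0.00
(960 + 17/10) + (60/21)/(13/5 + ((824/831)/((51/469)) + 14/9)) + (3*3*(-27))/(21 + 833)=1925012365762/2001820835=961.63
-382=-382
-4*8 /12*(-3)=8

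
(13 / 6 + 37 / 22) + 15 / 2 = 749 / 66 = 11.35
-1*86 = -86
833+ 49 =882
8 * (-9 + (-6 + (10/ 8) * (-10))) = -220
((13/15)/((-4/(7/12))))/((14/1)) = -13/1440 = -0.01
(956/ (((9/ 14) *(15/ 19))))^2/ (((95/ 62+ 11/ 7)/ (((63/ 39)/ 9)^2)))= 1375196845129856/ 37339143075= 36829.90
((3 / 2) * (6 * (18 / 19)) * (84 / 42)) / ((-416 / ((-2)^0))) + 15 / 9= 1.63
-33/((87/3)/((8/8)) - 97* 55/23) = 0.16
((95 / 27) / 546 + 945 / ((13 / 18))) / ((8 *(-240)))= -3857887 / 5660928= -0.68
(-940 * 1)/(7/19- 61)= 4465/288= 15.50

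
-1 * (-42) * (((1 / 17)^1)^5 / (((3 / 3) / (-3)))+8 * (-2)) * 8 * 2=-15266304480 / 1419857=-10752.00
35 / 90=7 / 18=0.39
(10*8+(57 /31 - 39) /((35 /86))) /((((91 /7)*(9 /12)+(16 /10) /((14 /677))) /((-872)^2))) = -37325729792 /378107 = -98717.37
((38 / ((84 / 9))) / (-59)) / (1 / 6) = -171 / 413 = -0.41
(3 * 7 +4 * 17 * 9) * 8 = 5064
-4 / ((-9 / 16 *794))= 32 / 3573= 0.01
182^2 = 33124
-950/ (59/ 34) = -32300/ 59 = -547.46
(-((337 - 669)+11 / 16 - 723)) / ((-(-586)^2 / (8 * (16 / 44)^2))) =-33738 / 10387729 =-0.00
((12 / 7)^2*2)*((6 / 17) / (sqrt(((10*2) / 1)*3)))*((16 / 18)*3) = 768*sqrt(15) / 4165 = 0.71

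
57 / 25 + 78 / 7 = 2349 / 175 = 13.42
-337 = -337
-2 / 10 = -1 / 5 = -0.20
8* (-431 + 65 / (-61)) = -210848 / 61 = -3456.52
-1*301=-301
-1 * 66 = -66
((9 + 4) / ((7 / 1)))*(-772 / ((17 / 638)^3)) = -2606289706592 / 34391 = -75784062.88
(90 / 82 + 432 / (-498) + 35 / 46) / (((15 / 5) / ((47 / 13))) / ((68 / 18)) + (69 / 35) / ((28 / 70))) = 867602939 / 4507355172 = 0.19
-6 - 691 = -697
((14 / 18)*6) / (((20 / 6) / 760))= 1064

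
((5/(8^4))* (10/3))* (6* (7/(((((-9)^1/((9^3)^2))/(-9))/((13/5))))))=241805655/1024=236138.33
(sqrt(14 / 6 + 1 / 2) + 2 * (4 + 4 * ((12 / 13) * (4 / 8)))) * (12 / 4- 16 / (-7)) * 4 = 74 * sqrt(102) / 21 + 22496 / 91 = 282.80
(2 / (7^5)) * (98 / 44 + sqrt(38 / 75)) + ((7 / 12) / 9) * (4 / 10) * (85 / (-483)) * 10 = -318842 / 7029099 + 2 * sqrt(114) / 252105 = -0.05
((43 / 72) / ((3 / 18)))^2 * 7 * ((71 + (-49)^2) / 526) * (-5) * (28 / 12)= -46659515 / 9468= -4928.13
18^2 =324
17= 17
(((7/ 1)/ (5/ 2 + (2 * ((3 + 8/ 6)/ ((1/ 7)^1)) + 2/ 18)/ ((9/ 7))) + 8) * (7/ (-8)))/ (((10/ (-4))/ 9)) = 25.64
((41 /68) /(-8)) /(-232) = 0.00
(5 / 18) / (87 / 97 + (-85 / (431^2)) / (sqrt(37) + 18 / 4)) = 1485651461650 * sqrt(37) / 157537491131074707 + 32522441464304905 / 105024994087383138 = 0.31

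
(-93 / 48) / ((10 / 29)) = -899 / 160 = -5.62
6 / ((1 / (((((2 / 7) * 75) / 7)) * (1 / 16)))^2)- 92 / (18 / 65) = -229575805 / 691488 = -332.00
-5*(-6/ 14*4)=60/ 7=8.57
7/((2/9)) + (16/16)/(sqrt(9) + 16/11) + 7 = 3795/98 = 38.72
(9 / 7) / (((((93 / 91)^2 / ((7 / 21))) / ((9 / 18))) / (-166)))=-98189 / 2883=-34.06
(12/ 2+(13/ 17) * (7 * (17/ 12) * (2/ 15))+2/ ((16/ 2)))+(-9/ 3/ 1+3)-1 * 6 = 227/ 180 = 1.26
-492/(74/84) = -20664/37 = -558.49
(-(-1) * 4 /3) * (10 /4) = 10 /3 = 3.33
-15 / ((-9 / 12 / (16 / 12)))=80 / 3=26.67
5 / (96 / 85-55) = -0.09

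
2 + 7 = 9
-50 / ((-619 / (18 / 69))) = 300 / 14237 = 0.02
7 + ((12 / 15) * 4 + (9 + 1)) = 20.20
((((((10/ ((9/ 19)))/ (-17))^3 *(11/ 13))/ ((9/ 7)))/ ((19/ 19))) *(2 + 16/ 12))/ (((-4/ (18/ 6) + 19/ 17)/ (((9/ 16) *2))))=60016250/ 2738853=21.91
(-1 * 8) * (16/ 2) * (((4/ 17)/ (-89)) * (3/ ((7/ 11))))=8448/ 10591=0.80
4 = 4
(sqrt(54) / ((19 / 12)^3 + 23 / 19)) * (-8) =-11.35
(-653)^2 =426409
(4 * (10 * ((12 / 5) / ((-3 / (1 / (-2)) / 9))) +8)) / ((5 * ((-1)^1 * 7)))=-176 / 35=-5.03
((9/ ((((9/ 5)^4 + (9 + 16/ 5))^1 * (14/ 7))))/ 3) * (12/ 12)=1875/ 28372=0.07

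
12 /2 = 6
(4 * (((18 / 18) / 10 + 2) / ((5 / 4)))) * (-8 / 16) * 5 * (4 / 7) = -48 / 5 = -9.60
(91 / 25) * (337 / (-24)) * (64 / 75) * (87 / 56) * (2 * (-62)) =15754076 / 1875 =8402.17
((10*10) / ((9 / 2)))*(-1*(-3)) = 200 / 3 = 66.67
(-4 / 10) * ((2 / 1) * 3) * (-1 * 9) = 108 / 5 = 21.60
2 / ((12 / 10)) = 5 / 3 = 1.67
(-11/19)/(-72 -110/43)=473/60914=0.01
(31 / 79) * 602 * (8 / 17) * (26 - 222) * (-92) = 2692105472 / 1343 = 2004546.14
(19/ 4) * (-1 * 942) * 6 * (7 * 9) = -1691361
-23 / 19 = -1.21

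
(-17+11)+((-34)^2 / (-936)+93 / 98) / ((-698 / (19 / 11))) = -132038342 / 22008987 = -6.00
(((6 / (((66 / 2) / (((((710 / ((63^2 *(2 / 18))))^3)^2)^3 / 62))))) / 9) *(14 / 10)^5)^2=452481169760769060762881789852724583200915431658365668305369452494950400000000000000000000000000 / 5282051090136465688645936118249234195987889316558335638943163787379290981101460693427587136249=85.66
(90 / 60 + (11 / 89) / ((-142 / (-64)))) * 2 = 19661 / 6319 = 3.11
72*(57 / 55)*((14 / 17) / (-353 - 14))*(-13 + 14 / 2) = 344736 / 343145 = 1.00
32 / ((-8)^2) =1 / 2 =0.50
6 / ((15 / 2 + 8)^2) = 0.02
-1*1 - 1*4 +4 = -1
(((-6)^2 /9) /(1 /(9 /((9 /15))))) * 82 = 4920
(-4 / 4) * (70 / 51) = -70 / 51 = -1.37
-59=-59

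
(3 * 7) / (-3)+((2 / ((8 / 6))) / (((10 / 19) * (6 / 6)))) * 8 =79 / 5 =15.80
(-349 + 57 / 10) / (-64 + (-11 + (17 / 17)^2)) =3433 / 740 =4.64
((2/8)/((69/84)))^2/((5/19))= 0.35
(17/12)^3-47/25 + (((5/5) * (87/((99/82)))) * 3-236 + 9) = -4683101/475200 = -9.86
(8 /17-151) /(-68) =2559 /1156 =2.21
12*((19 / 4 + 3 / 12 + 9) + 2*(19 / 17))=3312 / 17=194.82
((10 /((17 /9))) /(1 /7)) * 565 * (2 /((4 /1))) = 177975 /17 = 10469.12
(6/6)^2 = 1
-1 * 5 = -5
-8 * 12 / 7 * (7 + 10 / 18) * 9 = -6528 / 7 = -932.57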